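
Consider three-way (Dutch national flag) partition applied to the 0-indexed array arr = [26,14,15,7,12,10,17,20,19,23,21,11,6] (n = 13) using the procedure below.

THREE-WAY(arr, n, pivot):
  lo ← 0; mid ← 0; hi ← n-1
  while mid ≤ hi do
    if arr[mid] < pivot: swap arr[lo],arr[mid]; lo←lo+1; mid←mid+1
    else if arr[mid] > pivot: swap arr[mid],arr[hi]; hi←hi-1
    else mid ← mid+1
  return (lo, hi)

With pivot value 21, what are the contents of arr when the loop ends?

lo=0 mid=0 hi=12
26>21: swap(0,12), hi=11 ⇒ [6,14,15,7,12,10,17,20,19,23,21,11,26]
6<21: swap(0,0), lo=1 mid=1 ⇒ [6,14,15,7,12,10,17,20,19,23,21,11,26]
14<21: swap(1,1), lo=2 mid=2 ⇒ [6,14,15,7,12,10,17,20,19,23,21,11,26]
15<21: swap(2,2), lo=3 mid=3 ⇒ [6,14,15,7,12,10,17,20,19,23,21,11,26]
7<21: swap(3,3), lo=4 mid=4 ⇒ [6,14,15,7,12,10,17,20,19,23,21,11,26]
12<21: swap(4,4), lo=5 mid=5 ⇒ [6,14,15,7,12,10,17,20,19,23,21,11,26]
10<21: swap(5,5), lo=6 mid=6 ⇒ [6,14,15,7,12,10,17,20,19,23,21,11,26]
17<21: swap(6,6), lo=7 mid=7 ⇒ [6,14,15,7,12,10,17,20,19,23,21,11,26]
20<21: swap(7,7), lo=8 mid=8 ⇒ [6,14,15,7,12,10,17,20,19,23,21,11,26]
19<21: swap(8,8), lo=9 mid=9 ⇒ [6,14,15,7,12,10,17,20,19,23,21,11,26]
23>21: swap(9,11), hi=10 ⇒ [6,14,15,7,12,10,17,20,19,11,21,23,26]
11<21: swap(9,9), lo=10 mid=10 ⇒ [6,14,15,7,12,10,17,20,19,11,21,23,26]
21=21: mid=11
done. lo=10 hi=10; arr=[6,14,15,7,12,10,17,20,19,11,21,23,26]

[6,14,15,7,12,10,17,20,19,11,21,23,26]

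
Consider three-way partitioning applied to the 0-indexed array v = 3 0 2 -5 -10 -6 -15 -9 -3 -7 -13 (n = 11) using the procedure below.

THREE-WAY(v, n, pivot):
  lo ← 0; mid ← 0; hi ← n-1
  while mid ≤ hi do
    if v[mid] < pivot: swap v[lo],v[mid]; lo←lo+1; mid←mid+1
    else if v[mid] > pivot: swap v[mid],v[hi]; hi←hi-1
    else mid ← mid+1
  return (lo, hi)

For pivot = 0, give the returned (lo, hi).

(8, 8)

pivot = 0; lo=0, mid=0, hi=10
v[mid]=3>0: swap v[0],v[10]; hi=9 → -13 0 2 -5 -10 -6 -15 -9 -3 -7 3
v[mid]=-13<0: swap v[0],v[0]; lo=1,mid=1 → -13 0 2 -5 -10 -6 -15 -9 -3 -7 3
v[mid]=0=0: mid=2
v[mid]=2>0: swap v[2],v[9]; hi=8 → -13 0 -7 -5 -10 -6 -15 -9 -3 2 3
v[mid]=-7<0: swap v[1],v[2]; lo=2,mid=3 → -13 -7 0 -5 -10 -6 -15 -9 -3 2 3
v[mid]=-5<0: swap v[2],v[3]; lo=3,mid=4 → -13 -7 -5 0 -10 -6 -15 -9 -3 2 3
v[mid]=-10<0: swap v[3],v[4]; lo=4,mid=5 → -13 -7 -5 -10 0 -6 -15 -9 -3 2 3
v[mid]=-6<0: swap v[4],v[5]; lo=5,mid=6 → -13 -7 -5 -10 -6 0 -15 -9 -3 2 3
v[mid]=-15<0: swap v[5],v[6]; lo=6,mid=7 → -13 -7 -5 -10 -6 -15 0 -9 -3 2 3
v[mid]=-9<0: swap v[6],v[7]; lo=7,mid=8 → -13 -7 -5 -10 -6 -15 -9 0 -3 2 3
v[mid]=-3<0: swap v[7],v[8]; lo=8,mid=9 → -13 -7 -5 -10 -6 -15 -9 -3 0 2 3
end: lo=8, hi=8; v = -13 -7 -5 -10 -6 -15 -9 -3 0 2 3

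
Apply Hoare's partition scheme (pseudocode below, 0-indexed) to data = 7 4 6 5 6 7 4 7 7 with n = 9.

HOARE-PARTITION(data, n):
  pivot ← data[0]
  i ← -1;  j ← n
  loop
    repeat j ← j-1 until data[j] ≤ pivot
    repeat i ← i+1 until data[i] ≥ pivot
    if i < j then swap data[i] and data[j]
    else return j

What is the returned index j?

pivot=7
j stops at 8 (7), i stops at 0 (7); swap ⇒ 7 4 6 5 6 7 4 7 7
j stops at 7 (7), i stops at 5 (7); swap ⇒ 7 4 6 5 6 7 4 7 7
j stops at 6, i stops at 7; i≥j ⇒ return 6. data=7 4 6 5 6 7 4 7 7

6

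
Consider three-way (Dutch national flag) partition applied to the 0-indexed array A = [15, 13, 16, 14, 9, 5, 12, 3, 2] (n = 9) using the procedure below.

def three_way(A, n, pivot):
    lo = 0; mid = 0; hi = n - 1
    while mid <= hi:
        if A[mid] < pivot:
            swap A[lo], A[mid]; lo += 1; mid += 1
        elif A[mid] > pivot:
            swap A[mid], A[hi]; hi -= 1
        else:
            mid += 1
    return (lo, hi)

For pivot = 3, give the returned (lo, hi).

lo=0 mid=0 hi=8
15>3: swap(0,8), hi=7 ⇒ [2, 13, 16, 14, 9, 5, 12, 3, 15]
2<3: swap(0,0), lo=1 mid=1 ⇒ [2, 13, 16, 14, 9, 5, 12, 3, 15]
13>3: swap(1,7), hi=6 ⇒ [2, 3, 16, 14, 9, 5, 12, 13, 15]
3=3: mid=2
16>3: swap(2,6), hi=5 ⇒ [2, 3, 12, 14, 9, 5, 16, 13, 15]
12>3: swap(2,5), hi=4 ⇒ [2, 3, 5, 14, 9, 12, 16, 13, 15]
5>3: swap(2,4), hi=3 ⇒ [2, 3, 9, 14, 5, 12, 16, 13, 15]
9>3: swap(2,3), hi=2 ⇒ [2, 3, 14, 9, 5, 12, 16, 13, 15]
14>3: swap(2,2), hi=1 ⇒ [2, 3, 14, 9, 5, 12, 16, 13, 15]
done. lo=1 hi=1; A=[2, 3, 14, 9, 5, 12, 16, 13, 15]

(1, 1)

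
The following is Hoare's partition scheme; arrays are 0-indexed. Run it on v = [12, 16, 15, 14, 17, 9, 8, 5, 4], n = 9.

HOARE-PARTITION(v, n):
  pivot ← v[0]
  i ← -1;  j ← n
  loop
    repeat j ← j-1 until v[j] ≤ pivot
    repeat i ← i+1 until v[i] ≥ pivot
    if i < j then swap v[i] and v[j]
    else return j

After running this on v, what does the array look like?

pivot = v[0] = 12; i = -1, j = 9
j→8 (v[8]=4≤12), i→0 (v[0]=12≥12); i<j, swap → [4, 16, 15, 14, 17, 9, 8, 5, 12]
j→7 (v[7]=5≤12), i→1 (v[1]=16≥12); i<j, swap → [4, 5, 15, 14, 17, 9, 8, 16, 12]
j→6 (v[6]=8≤12), i→2 (v[2]=15≥12); i<j, swap → [4, 5, 8, 14, 17, 9, 15, 16, 12]
j→5 (v[5]=9≤12), i→3 (v[3]=14≥12); i<j, swap → [4, 5, 8, 9, 17, 14, 15, 16, 12]
j→3, i→4; i≥j, return j=3. v = [4, 5, 8, 9, 17, 14, 15, 16, 12]

[4, 5, 8, 9, 17, 14, 15, 16, 12]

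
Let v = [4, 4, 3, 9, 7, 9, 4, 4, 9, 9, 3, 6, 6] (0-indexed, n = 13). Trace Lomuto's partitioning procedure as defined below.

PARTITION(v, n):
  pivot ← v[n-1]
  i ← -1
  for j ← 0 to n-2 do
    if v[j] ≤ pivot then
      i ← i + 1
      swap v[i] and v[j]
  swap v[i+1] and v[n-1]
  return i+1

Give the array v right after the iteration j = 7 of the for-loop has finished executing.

pivot=6, i=-1
j=0: 4≤6, i=0, swap(0,0) ⇒ [4, 4, 3, 9, 7, 9, 4, 4, 9, 9, 3, 6, 6]
j=1: 4≤6, i=1, swap(1,1) ⇒ [4, 4, 3, 9, 7, 9, 4, 4, 9, 9, 3, 6, 6]
j=2: 3≤6, i=2, swap(2,2) ⇒ [4, 4, 3, 9, 7, 9, 4, 4, 9, 9, 3, 6, 6]
j=3: 9>6, skip
j=4: 7>6, skip
j=5: 9>6, skip
j=6: 4≤6, i=3, swap(3,6) ⇒ [4, 4, 3, 4, 7, 9, 9, 4, 9, 9, 3, 6, 6]
j=7: 4≤6, i=4, swap(4,7) ⇒ [4, 4, 3, 4, 4, 9, 9, 7, 9, 9, 3, 6, 6]
(after j=7) v = [4, 4, 3, 4, 4, 9, 9, 7, 9, 9, 3, 6, 6]

[4, 4, 3, 4, 4, 9, 9, 7, 9, 9, 3, 6, 6]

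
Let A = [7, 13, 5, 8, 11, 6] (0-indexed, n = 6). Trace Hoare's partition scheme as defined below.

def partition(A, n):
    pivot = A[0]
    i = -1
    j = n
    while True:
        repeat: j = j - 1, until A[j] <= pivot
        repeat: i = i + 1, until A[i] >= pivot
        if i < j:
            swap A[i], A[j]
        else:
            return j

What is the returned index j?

1

pivot = A[0] = 7; i = -1, j = 6
j→5 (A[5]=6≤7), i→0 (A[0]=7≥7); i<j, swap → [6, 13, 5, 8, 11, 7]
j→2 (A[2]=5≤7), i→1 (A[1]=13≥7); i<j, swap → [6, 5, 13, 8, 11, 7]
j→1, i→2; i≥j, return j=1. A = [6, 5, 13, 8, 11, 7]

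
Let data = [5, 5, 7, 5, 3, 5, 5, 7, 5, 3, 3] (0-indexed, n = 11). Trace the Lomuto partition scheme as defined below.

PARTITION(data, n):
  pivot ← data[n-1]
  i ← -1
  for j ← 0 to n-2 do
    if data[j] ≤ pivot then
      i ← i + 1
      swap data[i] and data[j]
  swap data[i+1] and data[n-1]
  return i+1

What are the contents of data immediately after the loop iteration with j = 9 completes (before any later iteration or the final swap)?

pivot=3, i=-1
j=0: 5>3, skip
j=1: 5>3, skip
j=2: 7>3, skip
j=3: 5>3, skip
j=4: 3≤3, i=0, swap(0,4) ⇒ [3, 5, 7, 5, 5, 5, 5, 7, 5, 3, 3]
j=5: 5>3, skip
j=6: 5>3, skip
j=7: 7>3, skip
j=8: 5>3, skip
j=9: 3≤3, i=1, swap(1,9) ⇒ [3, 3, 7, 5, 5, 5, 5, 7, 5, 5, 3]
(after j=9) data = [3, 3, 7, 5, 5, 5, 5, 7, 5, 5, 3]

[3, 3, 7, 5, 5, 5, 5, 7, 5, 5, 3]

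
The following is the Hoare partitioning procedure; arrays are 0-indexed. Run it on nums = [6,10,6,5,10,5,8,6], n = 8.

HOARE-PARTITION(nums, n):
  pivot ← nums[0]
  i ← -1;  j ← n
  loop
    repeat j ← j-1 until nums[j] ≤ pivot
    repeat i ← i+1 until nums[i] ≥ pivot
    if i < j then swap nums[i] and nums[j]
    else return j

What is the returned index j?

pivot = nums[0] = 6; i = -1, j = 8
j→7 (nums[7]=6≤6), i→0 (nums[0]=6≥6); i<j, swap → [6,10,6,5,10,5,8,6]
j→5 (nums[5]=5≤6), i→1 (nums[1]=10≥6); i<j, swap → [6,5,6,5,10,10,8,6]
j→3 (nums[3]=5≤6), i→2 (nums[2]=6≥6); i<j, swap → [6,5,5,6,10,10,8,6]
j→2, i→3; i≥j, return j=2. nums = [6,5,5,6,10,10,8,6]

2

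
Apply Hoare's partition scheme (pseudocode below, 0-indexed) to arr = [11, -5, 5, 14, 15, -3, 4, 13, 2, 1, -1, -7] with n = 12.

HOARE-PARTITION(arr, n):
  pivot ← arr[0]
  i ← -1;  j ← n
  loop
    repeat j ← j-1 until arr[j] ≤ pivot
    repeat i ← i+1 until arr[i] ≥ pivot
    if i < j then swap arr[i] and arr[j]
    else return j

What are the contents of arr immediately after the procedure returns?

pivot = arr[0] = 11; i = -1, j = 12
j→11 (arr[11]=-7≤11), i→0 (arr[0]=11≥11); i<j, swap → [-7, -5, 5, 14, 15, -3, 4, 13, 2, 1, -1, 11]
j→10 (arr[10]=-1≤11), i→3 (arr[3]=14≥11); i<j, swap → [-7, -5, 5, -1, 15, -3, 4, 13, 2, 1, 14, 11]
j→9 (arr[9]=1≤11), i→4 (arr[4]=15≥11); i<j, swap → [-7, -5, 5, -1, 1, -3, 4, 13, 2, 15, 14, 11]
j→8 (arr[8]=2≤11), i→7 (arr[7]=13≥11); i<j, swap → [-7, -5, 5, -1, 1, -3, 4, 2, 13, 15, 14, 11]
j→7, i→8; i≥j, return j=7. arr = [-7, -5, 5, -1, 1, -3, 4, 2, 13, 15, 14, 11]

[-7, -5, 5, -1, 1, -3, 4, 2, 13, 15, 14, 11]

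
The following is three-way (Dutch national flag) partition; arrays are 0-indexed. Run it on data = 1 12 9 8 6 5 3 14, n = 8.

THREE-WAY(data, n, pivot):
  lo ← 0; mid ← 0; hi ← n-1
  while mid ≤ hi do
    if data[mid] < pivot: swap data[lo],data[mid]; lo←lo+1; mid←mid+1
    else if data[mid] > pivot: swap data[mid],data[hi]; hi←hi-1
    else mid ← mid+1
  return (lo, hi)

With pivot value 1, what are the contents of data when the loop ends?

pivot = 1; lo=0, mid=0, hi=7
data[mid]=1=1: mid=1
data[mid]=12>1: swap data[1],data[7]; hi=6 → 1 14 9 8 6 5 3 12
data[mid]=14>1: swap data[1],data[6]; hi=5 → 1 3 9 8 6 5 14 12
data[mid]=3>1: swap data[1],data[5]; hi=4 → 1 5 9 8 6 3 14 12
data[mid]=5>1: swap data[1],data[4]; hi=3 → 1 6 9 8 5 3 14 12
data[mid]=6>1: swap data[1],data[3]; hi=2 → 1 8 9 6 5 3 14 12
data[mid]=8>1: swap data[1],data[2]; hi=1 → 1 9 8 6 5 3 14 12
data[mid]=9>1: swap data[1],data[1]; hi=0 → 1 9 8 6 5 3 14 12
end: lo=0, hi=0; data = 1 9 8 6 5 3 14 12

1 9 8 6 5 3 14 12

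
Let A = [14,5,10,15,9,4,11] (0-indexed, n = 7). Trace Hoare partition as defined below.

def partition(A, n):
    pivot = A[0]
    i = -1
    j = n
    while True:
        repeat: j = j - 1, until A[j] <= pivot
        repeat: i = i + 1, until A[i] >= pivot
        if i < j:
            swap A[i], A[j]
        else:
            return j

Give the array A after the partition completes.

pivot = A[0] = 14; i = -1, j = 7
j→6 (A[6]=11≤14), i→0 (A[0]=14≥14); i<j, swap → [11,5,10,15,9,4,14]
j→5 (A[5]=4≤14), i→3 (A[3]=15≥14); i<j, swap → [11,5,10,4,9,15,14]
j→4, i→5; i≥j, return j=4. A = [11,5,10,4,9,15,14]

[11,5,10,4,9,15,14]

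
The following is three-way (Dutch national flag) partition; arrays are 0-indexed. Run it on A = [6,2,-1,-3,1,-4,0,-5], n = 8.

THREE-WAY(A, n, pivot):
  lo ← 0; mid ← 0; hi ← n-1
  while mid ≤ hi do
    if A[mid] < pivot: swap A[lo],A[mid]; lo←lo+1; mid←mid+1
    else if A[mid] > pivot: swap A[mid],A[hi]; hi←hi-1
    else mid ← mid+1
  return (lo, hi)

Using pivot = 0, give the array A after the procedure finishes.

pivot = 0; lo=0, mid=0, hi=7
A[mid]=6>0: swap A[0],A[7]; hi=6 → [-5,2,-1,-3,1,-4,0,6]
A[mid]=-5<0: swap A[0],A[0]; lo=1,mid=1 → [-5,2,-1,-3,1,-4,0,6]
A[mid]=2>0: swap A[1],A[6]; hi=5 → [-5,0,-1,-3,1,-4,2,6]
A[mid]=0=0: mid=2
A[mid]=-1<0: swap A[1],A[2]; lo=2,mid=3 → [-5,-1,0,-3,1,-4,2,6]
A[mid]=-3<0: swap A[2],A[3]; lo=3,mid=4 → [-5,-1,-3,0,1,-4,2,6]
A[mid]=1>0: swap A[4],A[5]; hi=4 → [-5,-1,-3,0,-4,1,2,6]
A[mid]=-4<0: swap A[3],A[4]; lo=4,mid=5 → [-5,-1,-3,-4,0,1,2,6]
end: lo=4, hi=4; A = [-5,-1,-3,-4,0,1,2,6]

[-5,-1,-3,-4,0,1,2,6]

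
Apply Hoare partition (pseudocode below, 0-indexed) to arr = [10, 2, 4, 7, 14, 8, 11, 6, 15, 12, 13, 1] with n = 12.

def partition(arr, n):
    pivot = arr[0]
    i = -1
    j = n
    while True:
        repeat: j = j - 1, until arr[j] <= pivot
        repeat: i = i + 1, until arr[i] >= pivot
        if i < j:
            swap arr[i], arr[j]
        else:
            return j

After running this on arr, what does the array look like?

pivot = arr[0] = 10; i = -1, j = 12
j→11 (arr[11]=1≤10), i→0 (arr[0]=10≥10); i<j, swap → [1, 2, 4, 7, 14, 8, 11, 6, 15, 12, 13, 10]
j→7 (arr[7]=6≤10), i→4 (arr[4]=14≥10); i<j, swap → [1, 2, 4, 7, 6, 8, 11, 14, 15, 12, 13, 10]
j→5, i→6; i≥j, return j=5. arr = [1, 2, 4, 7, 6, 8, 11, 14, 15, 12, 13, 10]

[1, 2, 4, 7, 6, 8, 11, 14, 15, 12, 13, 10]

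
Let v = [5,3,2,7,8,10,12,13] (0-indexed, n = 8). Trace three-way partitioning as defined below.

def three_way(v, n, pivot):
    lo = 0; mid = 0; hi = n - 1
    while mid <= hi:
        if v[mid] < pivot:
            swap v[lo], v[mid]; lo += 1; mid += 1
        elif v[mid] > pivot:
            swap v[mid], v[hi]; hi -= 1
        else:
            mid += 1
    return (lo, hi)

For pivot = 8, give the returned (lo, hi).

(4, 4)

pivot = 8; lo=0, mid=0, hi=7
v[mid]=5<8: swap v[0],v[0]; lo=1,mid=1 → [5,3,2,7,8,10,12,13]
v[mid]=3<8: swap v[1],v[1]; lo=2,mid=2 → [5,3,2,7,8,10,12,13]
v[mid]=2<8: swap v[2],v[2]; lo=3,mid=3 → [5,3,2,7,8,10,12,13]
v[mid]=7<8: swap v[3],v[3]; lo=4,mid=4 → [5,3,2,7,8,10,12,13]
v[mid]=8=8: mid=5
v[mid]=10>8: swap v[5],v[7]; hi=6 → [5,3,2,7,8,13,12,10]
v[mid]=13>8: swap v[5],v[6]; hi=5 → [5,3,2,7,8,12,13,10]
v[mid]=12>8: swap v[5],v[5]; hi=4 → [5,3,2,7,8,12,13,10]
end: lo=4, hi=4; v = [5,3,2,7,8,12,13,10]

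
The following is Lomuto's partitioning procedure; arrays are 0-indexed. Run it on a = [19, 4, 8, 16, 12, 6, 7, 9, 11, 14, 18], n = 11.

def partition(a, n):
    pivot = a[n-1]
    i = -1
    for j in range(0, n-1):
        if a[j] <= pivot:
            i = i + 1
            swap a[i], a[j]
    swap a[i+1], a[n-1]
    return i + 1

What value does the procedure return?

9

pivot = a[10] = 18; i = -1
j=0: a[0]=19 > 18 → no swap
j=1: a[1]=4 ≤ 18 → i=0, swap a[0],a[1] → [4, 19, 8, 16, 12, 6, 7, 9, 11, 14, 18]
j=2: a[2]=8 ≤ 18 → i=1, swap a[1],a[2] → [4, 8, 19, 16, 12, 6, 7, 9, 11, 14, 18]
j=3: a[3]=16 ≤ 18 → i=2, swap a[2],a[3] → [4, 8, 16, 19, 12, 6, 7, 9, 11, 14, 18]
j=4: a[4]=12 ≤ 18 → i=3, swap a[3],a[4] → [4, 8, 16, 12, 19, 6, 7, 9, 11, 14, 18]
j=5: a[5]=6 ≤ 18 → i=4, swap a[4],a[5] → [4, 8, 16, 12, 6, 19, 7, 9, 11, 14, 18]
j=6: a[6]=7 ≤ 18 → i=5, swap a[5],a[6] → [4, 8, 16, 12, 6, 7, 19, 9, 11, 14, 18]
j=7: a[7]=9 ≤ 18 → i=6, swap a[6],a[7] → [4, 8, 16, 12, 6, 7, 9, 19, 11, 14, 18]
j=8: a[8]=11 ≤ 18 → i=7, swap a[7],a[8] → [4, 8, 16, 12, 6, 7, 9, 11, 19, 14, 18]
j=9: a[9]=14 ≤ 18 → i=8, swap a[8],a[9] → [4, 8, 16, 12, 6, 7, 9, 11, 14, 19, 18]
final swap a[9],a[10] → [4, 8, 16, 12, 6, 7, 9, 11, 14, 18, 19]; return 9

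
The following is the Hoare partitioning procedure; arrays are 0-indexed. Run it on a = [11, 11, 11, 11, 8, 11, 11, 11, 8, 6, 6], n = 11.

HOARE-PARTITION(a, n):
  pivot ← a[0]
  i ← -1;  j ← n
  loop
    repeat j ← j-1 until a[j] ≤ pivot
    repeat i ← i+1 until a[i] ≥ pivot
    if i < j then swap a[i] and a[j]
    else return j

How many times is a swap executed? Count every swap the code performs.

pivot=11
j stops at 10 (6), i stops at 0 (11); swap ⇒ [6, 11, 11, 11, 8, 11, 11, 11, 8, 6, 11]
j stops at 9 (6), i stops at 1 (11); swap ⇒ [6, 6, 11, 11, 8, 11, 11, 11, 8, 11, 11]
j stops at 8 (8), i stops at 2 (11); swap ⇒ [6, 6, 8, 11, 8, 11, 11, 11, 11, 11, 11]
j stops at 7 (11), i stops at 3 (11); swap ⇒ [6, 6, 8, 11, 8, 11, 11, 11, 11, 11, 11]
j stops at 6 (11), i stops at 5 (11); swap ⇒ [6, 6, 8, 11, 8, 11, 11, 11, 11, 11, 11]
j stops at 5, i stops at 6; i≥j ⇒ return 5. a=[6, 6, 8, 11, 8, 11, 11, 11, 11, 11, 11]

5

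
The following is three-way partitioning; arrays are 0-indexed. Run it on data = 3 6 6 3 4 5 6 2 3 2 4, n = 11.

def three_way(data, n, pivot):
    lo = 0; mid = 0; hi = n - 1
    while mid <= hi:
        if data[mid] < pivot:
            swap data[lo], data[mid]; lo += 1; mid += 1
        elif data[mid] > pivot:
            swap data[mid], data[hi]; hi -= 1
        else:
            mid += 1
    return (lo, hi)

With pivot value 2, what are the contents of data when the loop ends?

lo=0 mid=0 hi=10
3>2: swap(0,10), hi=9 ⇒ 4 6 6 3 4 5 6 2 3 2 3
4>2: swap(0,9), hi=8 ⇒ 2 6 6 3 4 5 6 2 3 4 3
2=2: mid=1
6>2: swap(1,8), hi=7 ⇒ 2 3 6 3 4 5 6 2 6 4 3
3>2: swap(1,7), hi=6 ⇒ 2 2 6 3 4 5 6 3 6 4 3
2=2: mid=2
6>2: swap(2,6), hi=5 ⇒ 2 2 6 3 4 5 6 3 6 4 3
6>2: swap(2,5), hi=4 ⇒ 2 2 5 3 4 6 6 3 6 4 3
5>2: swap(2,4), hi=3 ⇒ 2 2 4 3 5 6 6 3 6 4 3
4>2: swap(2,3), hi=2 ⇒ 2 2 3 4 5 6 6 3 6 4 3
3>2: swap(2,2), hi=1 ⇒ 2 2 3 4 5 6 6 3 6 4 3
done. lo=0 hi=1; data=2 2 3 4 5 6 6 3 6 4 3

2 2 3 4 5 6 6 3 6 4 3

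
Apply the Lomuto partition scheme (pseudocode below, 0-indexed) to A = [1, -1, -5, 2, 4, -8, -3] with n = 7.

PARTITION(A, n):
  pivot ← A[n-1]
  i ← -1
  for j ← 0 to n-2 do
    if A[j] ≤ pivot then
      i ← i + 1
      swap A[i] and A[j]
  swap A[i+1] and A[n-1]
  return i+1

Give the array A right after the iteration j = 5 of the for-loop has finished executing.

[-5, -8, 1, 2, 4, -1, -3]

pivot=-3, i=-1
j=0: 1>-3, skip
j=1: -1>-3, skip
j=2: -5≤-3, i=0, swap(0,2) ⇒ [-5, -1, 1, 2, 4, -8, -3]
j=3: 2>-3, skip
j=4: 4>-3, skip
j=5: -8≤-3, i=1, swap(1,5) ⇒ [-5, -8, 1, 2, 4, -1, -3]
(after j=5) A = [-5, -8, 1, 2, 4, -1, -3]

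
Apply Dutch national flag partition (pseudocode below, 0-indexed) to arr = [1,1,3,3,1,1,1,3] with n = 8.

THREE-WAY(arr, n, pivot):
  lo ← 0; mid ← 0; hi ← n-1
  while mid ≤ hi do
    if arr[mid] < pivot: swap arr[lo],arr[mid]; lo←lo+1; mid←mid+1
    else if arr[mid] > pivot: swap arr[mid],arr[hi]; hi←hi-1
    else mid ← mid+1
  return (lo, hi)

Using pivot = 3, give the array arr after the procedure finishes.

[1,1,1,1,1,3,3,3]

pivot = 3; lo=0, mid=0, hi=7
arr[mid]=1<3: swap arr[0],arr[0]; lo=1,mid=1 → [1,1,3,3,1,1,1,3]
arr[mid]=1<3: swap arr[1],arr[1]; lo=2,mid=2 → [1,1,3,3,1,1,1,3]
arr[mid]=3=3: mid=3
arr[mid]=3=3: mid=4
arr[mid]=1<3: swap arr[2],arr[4]; lo=3,mid=5 → [1,1,1,3,3,1,1,3]
arr[mid]=1<3: swap arr[3],arr[5]; lo=4,mid=6 → [1,1,1,1,3,3,1,3]
arr[mid]=1<3: swap arr[4],arr[6]; lo=5,mid=7 → [1,1,1,1,1,3,3,3]
arr[mid]=3=3: mid=8
end: lo=5, hi=7; arr = [1,1,1,1,1,3,3,3]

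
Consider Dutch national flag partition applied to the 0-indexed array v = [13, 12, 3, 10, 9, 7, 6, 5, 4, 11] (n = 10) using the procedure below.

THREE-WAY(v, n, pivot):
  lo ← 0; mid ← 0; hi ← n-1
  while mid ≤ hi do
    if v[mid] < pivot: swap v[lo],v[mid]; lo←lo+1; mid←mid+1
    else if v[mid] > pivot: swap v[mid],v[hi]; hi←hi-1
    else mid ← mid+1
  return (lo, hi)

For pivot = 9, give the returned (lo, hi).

pivot = 9; lo=0, mid=0, hi=9
v[mid]=13>9: swap v[0],v[9]; hi=8 → [11, 12, 3, 10, 9, 7, 6, 5, 4, 13]
v[mid]=11>9: swap v[0],v[8]; hi=7 → [4, 12, 3, 10, 9, 7, 6, 5, 11, 13]
v[mid]=4<9: swap v[0],v[0]; lo=1,mid=1 → [4, 12, 3, 10, 9, 7, 6, 5, 11, 13]
v[mid]=12>9: swap v[1],v[7]; hi=6 → [4, 5, 3, 10, 9, 7, 6, 12, 11, 13]
v[mid]=5<9: swap v[1],v[1]; lo=2,mid=2 → [4, 5, 3, 10, 9, 7, 6, 12, 11, 13]
v[mid]=3<9: swap v[2],v[2]; lo=3,mid=3 → [4, 5, 3, 10, 9, 7, 6, 12, 11, 13]
v[mid]=10>9: swap v[3],v[6]; hi=5 → [4, 5, 3, 6, 9, 7, 10, 12, 11, 13]
v[mid]=6<9: swap v[3],v[3]; lo=4,mid=4 → [4, 5, 3, 6, 9, 7, 10, 12, 11, 13]
v[mid]=9=9: mid=5
v[mid]=7<9: swap v[4],v[5]; lo=5,mid=6 → [4, 5, 3, 6, 7, 9, 10, 12, 11, 13]
end: lo=5, hi=5; v = [4, 5, 3, 6, 7, 9, 10, 12, 11, 13]

(5, 5)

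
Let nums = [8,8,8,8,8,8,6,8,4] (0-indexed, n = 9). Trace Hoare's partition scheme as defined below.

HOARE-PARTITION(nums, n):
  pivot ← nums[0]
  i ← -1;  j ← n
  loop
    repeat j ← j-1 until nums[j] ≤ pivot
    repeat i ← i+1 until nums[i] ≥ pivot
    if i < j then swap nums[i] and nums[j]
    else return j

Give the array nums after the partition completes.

pivot = nums[0] = 8; i = -1, j = 9
j→8 (nums[8]=4≤8), i→0 (nums[0]=8≥8); i<j, swap → [4,8,8,8,8,8,6,8,8]
j→7 (nums[7]=8≤8), i→1 (nums[1]=8≥8); i<j, swap → [4,8,8,8,8,8,6,8,8]
j→6 (nums[6]=6≤8), i→2 (nums[2]=8≥8); i<j, swap → [4,8,6,8,8,8,8,8,8]
j→5 (nums[5]=8≤8), i→3 (nums[3]=8≥8); i<j, swap → [4,8,6,8,8,8,8,8,8]
j→4, i→4; i≥j, return j=4. nums = [4,8,6,8,8,8,8,8,8]

[4,8,6,8,8,8,8,8,8]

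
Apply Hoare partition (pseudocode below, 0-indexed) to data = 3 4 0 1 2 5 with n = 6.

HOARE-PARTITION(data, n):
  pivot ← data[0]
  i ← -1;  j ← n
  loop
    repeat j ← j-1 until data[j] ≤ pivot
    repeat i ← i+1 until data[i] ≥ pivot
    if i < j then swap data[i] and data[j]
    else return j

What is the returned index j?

pivot = data[0] = 3; i = -1, j = 6
j→4 (data[4]=2≤3), i→0 (data[0]=3≥3); i<j, swap → 2 4 0 1 3 5
j→3 (data[3]=1≤3), i→1 (data[1]=4≥3); i<j, swap → 2 1 0 4 3 5
j→2, i→3; i≥j, return j=2. data = 2 1 0 4 3 5

2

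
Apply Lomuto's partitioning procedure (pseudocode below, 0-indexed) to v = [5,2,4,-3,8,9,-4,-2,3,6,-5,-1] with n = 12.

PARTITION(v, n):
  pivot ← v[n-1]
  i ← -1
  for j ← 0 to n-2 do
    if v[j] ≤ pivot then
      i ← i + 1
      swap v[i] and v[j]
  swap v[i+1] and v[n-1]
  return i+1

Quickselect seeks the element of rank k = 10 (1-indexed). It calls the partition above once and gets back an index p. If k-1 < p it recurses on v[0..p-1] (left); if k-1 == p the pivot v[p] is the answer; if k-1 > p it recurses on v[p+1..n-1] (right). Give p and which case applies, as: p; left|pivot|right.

4; right

pivot=-1, i=-1
j=0: 5>-1, skip
j=1: 2>-1, skip
j=2: 4>-1, skip
j=3: -3≤-1, i=0, swap(0,3) ⇒ [-3,2,4,5,8,9,-4,-2,3,6,-5,-1]
j=4: 8>-1, skip
j=5: 9>-1, skip
j=6: -4≤-1, i=1, swap(1,6) ⇒ [-3,-4,4,5,8,9,2,-2,3,6,-5,-1]
j=7: -2≤-1, i=2, swap(2,7) ⇒ [-3,-4,-2,5,8,9,2,4,3,6,-5,-1]
j=8: 3>-1, skip
j=9: 6>-1, skip
j=10: -5≤-1, i=3, swap(3,10) ⇒ [-3,-4,-2,-5,8,9,2,4,3,6,5,-1]
swap(4,11) ⇒ [-3,-4,-2,-5,-1,9,2,4,3,6,5,8]; return 4
p = 4; k-1 = 9 > 4 ⇒ right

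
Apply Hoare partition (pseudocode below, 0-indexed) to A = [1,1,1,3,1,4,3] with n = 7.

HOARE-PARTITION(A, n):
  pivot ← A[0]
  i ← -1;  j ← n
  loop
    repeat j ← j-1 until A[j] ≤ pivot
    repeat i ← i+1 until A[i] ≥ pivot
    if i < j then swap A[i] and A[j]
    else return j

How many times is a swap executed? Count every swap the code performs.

2

pivot = A[0] = 1; i = -1, j = 7
j→4 (A[4]=1≤1), i→0 (A[0]=1≥1); i<j, swap → [1,1,1,3,1,4,3]
j→2 (A[2]=1≤1), i→1 (A[1]=1≥1); i<j, swap → [1,1,1,3,1,4,3]
j→1, i→2; i≥j, return j=1. A = [1,1,1,3,1,4,3]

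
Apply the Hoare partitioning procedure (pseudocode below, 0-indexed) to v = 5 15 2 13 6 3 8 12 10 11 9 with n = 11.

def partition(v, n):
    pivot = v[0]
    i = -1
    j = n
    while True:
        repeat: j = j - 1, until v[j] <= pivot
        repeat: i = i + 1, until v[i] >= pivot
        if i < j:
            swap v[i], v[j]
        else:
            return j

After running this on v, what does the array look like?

3 2 15 13 6 5 8 12 10 11 9

pivot = v[0] = 5; i = -1, j = 11
j→5 (v[5]=3≤5), i→0 (v[0]=5≥5); i<j, swap → 3 15 2 13 6 5 8 12 10 11 9
j→2 (v[2]=2≤5), i→1 (v[1]=15≥5); i<j, swap → 3 2 15 13 6 5 8 12 10 11 9
j→1, i→2; i≥j, return j=1. v = 3 2 15 13 6 5 8 12 10 11 9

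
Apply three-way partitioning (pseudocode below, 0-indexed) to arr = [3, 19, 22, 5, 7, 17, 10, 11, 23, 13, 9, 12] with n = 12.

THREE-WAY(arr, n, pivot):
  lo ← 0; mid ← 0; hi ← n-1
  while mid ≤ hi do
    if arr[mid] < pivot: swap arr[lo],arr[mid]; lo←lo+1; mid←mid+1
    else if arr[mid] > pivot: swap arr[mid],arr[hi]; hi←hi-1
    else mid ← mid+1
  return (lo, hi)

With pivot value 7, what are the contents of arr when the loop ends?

[3, 5, 7, 22, 17, 10, 11, 23, 13, 9, 12, 19]

pivot = 7; lo=0, mid=0, hi=11
arr[mid]=3<7: swap arr[0],arr[0]; lo=1,mid=1 → [3, 19, 22, 5, 7, 17, 10, 11, 23, 13, 9, 12]
arr[mid]=19>7: swap arr[1],arr[11]; hi=10 → [3, 12, 22, 5, 7, 17, 10, 11, 23, 13, 9, 19]
arr[mid]=12>7: swap arr[1],arr[10]; hi=9 → [3, 9, 22, 5, 7, 17, 10, 11, 23, 13, 12, 19]
arr[mid]=9>7: swap arr[1],arr[9]; hi=8 → [3, 13, 22, 5, 7, 17, 10, 11, 23, 9, 12, 19]
arr[mid]=13>7: swap arr[1],arr[8]; hi=7 → [3, 23, 22, 5, 7, 17, 10, 11, 13, 9, 12, 19]
arr[mid]=23>7: swap arr[1],arr[7]; hi=6 → [3, 11, 22, 5, 7, 17, 10, 23, 13, 9, 12, 19]
arr[mid]=11>7: swap arr[1],arr[6]; hi=5 → [3, 10, 22, 5, 7, 17, 11, 23, 13, 9, 12, 19]
arr[mid]=10>7: swap arr[1],arr[5]; hi=4 → [3, 17, 22, 5, 7, 10, 11, 23, 13, 9, 12, 19]
arr[mid]=17>7: swap arr[1],arr[4]; hi=3 → [3, 7, 22, 5, 17, 10, 11, 23, 13, 9, 12, 19]
arr[mid]=7=7: mid=2
arr[mid]=22>7: swap arr[2],arr[3]; hi=2 → [3, 7, 5, 22, 17, 10, 11, 23, 13, 9, 12, 19]
arr[mid]=5<7: swap arr[1],arr[2]; lo=2,mid=3 → [3, 5, 7, 22, 17, 10, 11, 23, 13, 9, 12, 19]
end: lo=2, hi=2; arr = [3, 5, 7, 22, 17, 10, 11, 23, 13, 9, 12, 19]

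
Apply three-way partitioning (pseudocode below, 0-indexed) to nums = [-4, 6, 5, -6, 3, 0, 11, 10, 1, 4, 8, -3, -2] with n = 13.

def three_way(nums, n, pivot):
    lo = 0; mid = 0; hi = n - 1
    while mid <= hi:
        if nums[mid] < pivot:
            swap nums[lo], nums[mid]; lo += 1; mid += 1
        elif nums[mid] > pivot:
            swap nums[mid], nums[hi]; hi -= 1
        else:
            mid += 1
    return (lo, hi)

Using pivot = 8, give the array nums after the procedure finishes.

[-4, 6, 5, -6, 3, 0, -2, -3, 1, 4, 8, 10, 11]

lo=0 mid=0 hi=12
-4<8: swap(0,0), lo=1 mid=1 ⇒ [-4, 6, 5, -6, 3, 0, 11, 10, 1, 4, 8, -3, -2]
6<8: swap(1,1), lo=2 mid=2 ⇒ [-4, 6, 5, -6, 3, 0, 11, 10, 1, 4, 8, -3, -2]
5<8: swap(2,2), lo=3 mid=3 ⇒ [-4, 6, 5, -6, 3, 0, 11, 10, 1, 4, 8, -3, -2]
-6<8: swap(3,3), lo=4 mid=4 ⇒ [-4, 6, 5, -6, 3, 0, 11, 10, 1, 4, 8, -3, -2]
3<8: swap(4,4), lo=5 mid=5 ⇒ [-4, 6, 5, -6, 3, 0, 11, 10, 1, 4, 8, -3, -2]
0<8: swap(5,5), lo=6 mid=6 ⇒ [-4, 6, 5, -6, 3, 0, 11, 10, 1, 4, 8, -3, -2]
11>8: swap(6,12), hi=11 ⇒ [-4, 6, 5, -6, 3, 0, -2, 10, 1, 4, 8, -3, 11]
-2<8: swap(6,6), lo=7 mid=7 ⇒ [-4, 6, 5, -6, 3, 0, -2, 10, 1, 4, 8, -3, 11]
10>8: swap(7,11), hi=10 ⇒ [-4, 6, 5, -6, 3, 0, -2, -3, 1, 4, 8, 10, 11]
-3<8: swap(7,7), lo=8 mid=8 ⇒ [-4, 6, 5, -6, 3, 0, -2, -3, 1, 4, 8, 10, 11]
1<8: swap(8,8), lo=9 mid=9 ⇒ [-4, 6, 5, -6, 3, 0, -2, -3, 1, 4, 8, 10, 11]
4<8: swap(9,9), lo=10 mid=10 ⇒ [-4, 6, 5, -6, 3, 0, -2, -3, 1, 4, 8, 10, 11]
8=8: mid=11
done. lo=10 hi=10; nums=[-4, 6, 5, -6, 3, 0, -2, -3, 1, 4, 8, 10, 11]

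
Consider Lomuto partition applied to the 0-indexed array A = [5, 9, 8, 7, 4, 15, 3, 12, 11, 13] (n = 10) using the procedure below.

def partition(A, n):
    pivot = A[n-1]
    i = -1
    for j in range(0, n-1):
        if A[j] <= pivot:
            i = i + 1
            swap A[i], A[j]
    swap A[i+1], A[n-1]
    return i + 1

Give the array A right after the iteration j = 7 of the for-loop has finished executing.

pivot = A[9] = 13; i = -1
j=0: A[0]=5 ≤ 13 → i=0, swap A[0],A[0] (no change) → [5, 9, 8, 7, 4, 15, 3, 12, 11, 13]
j=1: A[1]=9 ≤ 13 → i=1, swap A[1],A[1] (no change) → [5, 9, 8, 7, 4, 15, 3, 12, 11, 13]
j=2: A[2]=8 ≤ 13 → i=2, swap A[2],A[2] (no change) → [5, 9, 8, 7, 4, 15, 3, 12, 11, 13]
j=3: A[3]=7 ≤ 13 → i=3, swap A[3],A[3] (no change) → [5, 9, 8, 7, 4, 15, 3, 12, 11, 13]
j=4: A[4]=4 ≤ 13 → i=4, swap A[4],A[4] (no change) → [5, 9, 8, 7, 4, 15, 3, 12, 11, 13]
j=5: A[5]=15 > 13 → no swap
j=6: A[6]=3 ≤ 13 → i=5, swap A[5],A[6] → [5, 9, 8, 7, 4, 3, 15, 12, 11, 13]
j=7: A[7]=12 ≤ 13 → i=6, swap A[6],A[7] → [5, 9, 8, 7, 4, 3, 12, 15, 11, 13]
(after j=7) A = [5, 9, 8, 7, 4, 3, 12, 15, 11, 13]

[5, 9, 8, 7, 4, 3, 12, 15, 11, 13]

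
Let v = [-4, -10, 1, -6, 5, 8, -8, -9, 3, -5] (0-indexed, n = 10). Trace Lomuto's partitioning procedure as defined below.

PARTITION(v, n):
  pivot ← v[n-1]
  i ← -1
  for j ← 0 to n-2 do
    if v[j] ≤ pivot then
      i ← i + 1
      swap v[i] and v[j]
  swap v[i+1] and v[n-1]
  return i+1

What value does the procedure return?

4

pivot=-5, i=-1
j=0: -4>-5, skip
j=1: -10≤-5, i=0, swap(0,1) ⇒ [-10, -4, 1, -6, 5, 8, -8, -9, 3, -5]
j=2: 1>-5, skip
j=3: -6≤-5, i=1, swap(1,3) ⇒ [-10, -6, 1, -4, 5, 8, -8, -9, 3, -5]
j=4: 5>-5, skip
j=5: 8>-5, skip
j=6: -8≤-5, i=2, swap(2,6) ⇒ [-10, -6, -8, -4, 5, 8, 1, -9, 3, -5]
j=7: -9≤-5, i=3, swap(3,7) ⇒ [-10, -6, -8, -9, 5, 8, 1, -4, 3, -5]
j=8: 3>-5, skip
swap(4,9) ⇒ [-10, -6, -8, -9, -5, 8, 1, -4, 3, 5]; return 4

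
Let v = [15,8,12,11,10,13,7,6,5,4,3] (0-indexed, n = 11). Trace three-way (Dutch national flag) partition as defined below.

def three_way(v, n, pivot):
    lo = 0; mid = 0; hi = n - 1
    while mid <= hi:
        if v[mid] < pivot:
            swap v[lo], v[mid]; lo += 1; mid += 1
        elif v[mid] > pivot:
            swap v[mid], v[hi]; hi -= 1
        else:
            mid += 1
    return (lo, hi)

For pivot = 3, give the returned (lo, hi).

lo=0 mid=0 hi=10
15>3: swap(0,10), hi=9 ⇒ [3,8,12,11,10,13,7,6,5,4,15]
3=3: mid=1
8>3: swap(1,9), hi=8 ⇒ [3,4,12,11,10,13,7,6,5,8,15]
4>3: swap(1,8), hi=7 ⇒ [3,5,12,11,10,13,7,6,4,8,15]
5>3: swap(1,7), hi=6 ⇒ [3,6,12,11,10,13,7,5,4,8,15]
6>3: swap(1,6), hi=5 ⇒ [3,7,12,11,10,13,6,5,4,8,15]
7>3: swap(1,5), hi=4 ⇒ [3,13,12,11,10,7,6,5,4,8,15]
13>3: swap(1,4), hi=3 ⇒ [3,10,12,11,13,7,6,5,4,8,15]
10>3: swap(1,3), hi=2 ⇒ [3,11,12,10,13,7,6,5,4,8,15]
11>3: swap(1,2), hi=1 ⇒ [3,12,11,10,13,7,6,5,4,8,15]
12>3: swap(1,1), hi=0 ⇒ [3,12,11,10,13,7,6,5,4,8,15]
done. lo=0 hi=0; v=[3,12,11,10,13,7,6,5,4,8,15]

(0, 0)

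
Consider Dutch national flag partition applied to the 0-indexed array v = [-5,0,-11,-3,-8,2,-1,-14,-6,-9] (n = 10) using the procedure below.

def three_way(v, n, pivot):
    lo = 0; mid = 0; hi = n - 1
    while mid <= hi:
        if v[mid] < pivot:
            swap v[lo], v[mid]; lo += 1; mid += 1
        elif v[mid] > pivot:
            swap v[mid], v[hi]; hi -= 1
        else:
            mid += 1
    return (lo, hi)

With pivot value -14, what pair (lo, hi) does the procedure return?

(0, 0)

pivot = -14; lo=0, mid=0, hi=9
v[mid]=-5>-14: swap v[0],v[9]; hi=8 → [-9,0,-11,-3,-8,2,-1,-14,-6,-5]
v[mid]=-9>-14: swap v[0],v[8]; hi=7 → [-6,0,-11,-3,-8,2,-1,-14,-9,-5]
v[mid]=-6>-14: swap v[0],v[7]; hi=6 → [-14,0,-11,-3,-8,2,-1,-6,-9,-5]
v[mid]=-14=-14: mid=1
v[mid]=0>-14: swap v[1],v[6]; hi=5 → [-14,-1,-11,-3,-8,2,0,-6,-9,-5]
v[mid]=-1>-14: swap v[1],v[5]; hi=4 → [-14,2,-11,-3,-8,-1,0,-6,-9,-5]
v[mid]=2>-14: swap v[1],v[4]; hi=3 → [-14,-8,-11,-3,2,-1,0,-6,-9,-5]
v[mid]=-8>-14: swap v[1],v[3]; hi=2 → [-14,-3,-11,-8,2,-1,0,-6,-9,-5]
v[mid]=-3>-14: swap v[1],v[2]; hi=1 → [-14,-11,-3,-8,2,-1,0,-6,-9,-5]
v[mid]=-11>-14: swap v[1],v[1]; hi=0 → [-14,-11,-3,-8,2,-1,0,-6,-9,-5]
end: lo=0, hi=0; v = [-14,-11,-3,-8,2,-1,0,-6,-9,-5]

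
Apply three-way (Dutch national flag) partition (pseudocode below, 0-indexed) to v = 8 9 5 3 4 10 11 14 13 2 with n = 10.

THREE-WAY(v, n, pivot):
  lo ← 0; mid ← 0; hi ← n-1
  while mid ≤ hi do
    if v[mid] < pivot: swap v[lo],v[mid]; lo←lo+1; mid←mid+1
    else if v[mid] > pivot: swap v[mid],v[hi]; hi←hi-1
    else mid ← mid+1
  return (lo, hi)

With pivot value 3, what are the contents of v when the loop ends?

pivot = 3; lo=0, mid=0, hi=9
v[mid]=8>3: swap v[0],v[9]; hi=8 → 2 9 5 3 4 10 11 14 13 8
v[mid]=2<3: swap v[0],v[0]; lo=1,mid=1 → 2 9 5 3 4 10 11 14 13 8
v[mid]=9>3: swap v[1],v[8]; hi=7 → 2 13 5 3 4 10 11 14 9 8
v[mid]=13>3: swap v[1],v[7]; hi=6 → 2 14 5 3 4 10 11 13 9 8
v[mid]=14>3: swap v[1],v[6]; hi=5 → 2 11 5 3 4 10 14 13 9 8
v[mid]=11>3: swap v[1],v[5]; hi=4 → 2 10 5 3 4 11 14 13 9 8
v[mid]=10>3: swap v[1],v[4]; hi=3 → 2 4 5 3 10 11 14 13 9 8
v[mid]=4>3: swap v[1],v[3]; hi=2 → 2 3 5 4 10 11 14 13 9 8
v[mid]=3=3: mid=2
v[mid]=5>3: swap v[2],v[2]; hi=1 → 2 3 5 4 10 11 14 13 9 8
end: lo=1, hi=1; v = 2 3 5 4 10 11 14 13 9 8

2 3 5 4 10 11 14 13 9 8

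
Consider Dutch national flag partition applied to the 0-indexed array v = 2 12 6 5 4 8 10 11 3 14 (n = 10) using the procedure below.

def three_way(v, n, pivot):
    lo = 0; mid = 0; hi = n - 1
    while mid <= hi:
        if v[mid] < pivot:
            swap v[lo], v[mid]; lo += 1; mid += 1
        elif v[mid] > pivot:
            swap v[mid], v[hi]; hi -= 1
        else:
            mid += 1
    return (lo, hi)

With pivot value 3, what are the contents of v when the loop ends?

pivot = 3; lo=0, mid=0, hi=9
v[mid]=2<3: swap v[0],v[0]; lo=1,mid=1 → 2 12 6 5 4 8 10 11 3 14
v[mid]=12>3: swap v[1],v[9]; hi=8 → 2 14 6 5 4 8 10 11 3 12
v[mid]=14>3: swap v[1],v[8]; hi=7 → 2 3 6 5 4 8 10 11 14 12
v[mid]=3=3: mid=2
v[mid]=6>3: swap v[2],v[7]; hi=6 → 2 3 11 5 4 8 10 6 14 12
v[mid]=11>3: swap v[2],v[6]; hi=5 → 2 3 10 5 4 8 11 6 14 12
v[mid]=10>3: swap v[2],v[5]; hi=4 → 2 3 8 5 4 10 11 6 14 12
v[mid]=8>3: swap v[2],v[4]; hi=3 → 2 3 4 5 8 10 11 6 14 12
v[mid]=4>3: swap v[2],v[3]; hi=2 → 2 3 5 4 8 10 11 6 14 12
v[mid]=5>3: swap v[2],v[2]; hi=1 → 2 3 5 4 8 10 11 6 14 12
end: lo=1, hi=1; v = 2 3 5 4 8 10 11 6 14 12

2 3 5 4 8 10 11 6 14 12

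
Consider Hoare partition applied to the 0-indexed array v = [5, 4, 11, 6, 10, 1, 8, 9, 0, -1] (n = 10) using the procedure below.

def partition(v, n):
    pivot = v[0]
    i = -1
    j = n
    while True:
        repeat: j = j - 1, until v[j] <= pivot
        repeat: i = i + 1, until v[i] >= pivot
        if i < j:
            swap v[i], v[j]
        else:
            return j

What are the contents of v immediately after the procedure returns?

[-1, 4, 0, 1, 10, 6, 8, 9, 11, 5]

pivot=5
j stops at 9 (-1), i stops at 0 (5); swap ⇒ [-1, 4, 11, 6, 10, 1, 8, 9, 0, 5]
j stops at 8 (0), i stops at 2 (11); swap ⇒ [-1, 4, 0, 6, 10, 1, 8, 9, 11, 5]
j stops at 5 (1), i stops at 3 (6); swap ⇒ [-1, 4, 0, 1, 10, 6, 8, 9, 11, 5]
j stops at 3, i stops at 4; i≥j ⇒ return 3. v=[-1, 4, 0, 1, 10, 6, 8, 9, 11, 5]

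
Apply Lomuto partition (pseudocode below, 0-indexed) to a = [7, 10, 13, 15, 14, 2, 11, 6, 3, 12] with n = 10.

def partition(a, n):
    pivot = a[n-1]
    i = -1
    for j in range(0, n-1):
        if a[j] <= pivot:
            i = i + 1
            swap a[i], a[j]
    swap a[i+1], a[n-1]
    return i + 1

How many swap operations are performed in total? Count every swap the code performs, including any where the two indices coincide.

pivot = a[9] = 12; i = -1
j=0: a[0]=7 ≤ 12 → i=0, swap a[0],a[0] (no change) → [7, 10, 13, 15, 14, 2, 11, 6, 3, 12]
j=1: a[1]=10 ≤ 12 → i=1, swap a[1],a[1] (no change) → [7, 10, 13, 15, 14, 2, 11, 6, 3, 12]
j=2: a[2]=13 > 12 → no swap
j=3: a[3]=15 > 12 → no swap
j=4: a[4]=14 > 12 → no swap
j=5: a[5]=2 ≤ 12 → i=2, swap a[2],a[5] → [7, 10, 2, 15, 14, 13, 11, 6, 3, 12]
j=6: a[6]=11 ≤ 12 → i=3, swap a[3],a[6] → [7, 10, 2, 11, 14, 13, 15, 6, 3, 12]
j=7: a[7]=6 ≤ 12 → i=4, swap a[4],a[7] → [7, 10, 2, 11, 6, 13, 15, 14, 3, 12]
j=8: a[8]=3 ≤ 12 → i=5, swap a[5],a[8] → [7, 10, 2, 11, 6, 3, 15, 14, 13, 12]
final swap a[6],a[9] → [7, 10, 2, 11, 6, 3, 12, 14, 13, 15]; return 6

7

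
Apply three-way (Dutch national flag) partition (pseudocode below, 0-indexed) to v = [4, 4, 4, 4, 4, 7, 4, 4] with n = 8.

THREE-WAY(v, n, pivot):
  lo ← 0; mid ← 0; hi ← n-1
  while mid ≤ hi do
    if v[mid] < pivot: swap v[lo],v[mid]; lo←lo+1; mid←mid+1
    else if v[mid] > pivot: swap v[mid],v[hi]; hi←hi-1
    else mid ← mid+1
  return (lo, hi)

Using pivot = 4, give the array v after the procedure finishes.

[4, 4, 4, 4, 4, 4, 4, 7]

lo=0 mid=0 hi=7
4=4: mid=1
4=4: mid=2
4=4: mid=3
4=4: mid=4
4=4: mid=5
7>4: swap(5,7), hi=6 ⇒ [4, 4, 4, 4, 4, 4, 4, 7]
4=4: mid=6
4=4: mid=7
done. lo=0 hi=6; v=[4, 4, 4, 4, 4, 4, 4, 7]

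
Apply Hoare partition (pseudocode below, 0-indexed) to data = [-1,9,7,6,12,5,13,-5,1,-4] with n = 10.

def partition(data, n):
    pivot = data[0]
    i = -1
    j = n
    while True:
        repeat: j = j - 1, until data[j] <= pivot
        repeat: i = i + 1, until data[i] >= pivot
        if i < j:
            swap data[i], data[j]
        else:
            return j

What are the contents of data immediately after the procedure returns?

[-4,-5,7,6,12,5,13,9,1,-1]

pivot=-1
j stops at 9 (-4), i stops at 0 (-1); swap ⇒ [-4,9,7,6,12,5,13,-5,1,-1]
j stops at 7 (-5), i stops at 1 (9); swap ⇒ [-4,-5,7,6,12,5,13,9,1,-1]
j stops at 1, i stops at 2; i≥j ⇒ return 1. data=[-4,-5,7,6,12,5,13,9,1,-1]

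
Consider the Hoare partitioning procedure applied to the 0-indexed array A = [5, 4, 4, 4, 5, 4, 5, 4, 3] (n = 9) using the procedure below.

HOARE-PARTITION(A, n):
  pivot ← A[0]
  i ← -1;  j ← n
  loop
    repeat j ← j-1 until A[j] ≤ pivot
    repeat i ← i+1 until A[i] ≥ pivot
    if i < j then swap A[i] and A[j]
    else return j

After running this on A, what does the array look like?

pivot=5
j stops at 8 (3), i stops at 0 (5); swap ⇒ [3, 4, 4, 4, 5, 4, 5, 4, 5]
j stops at 7 (4), i stops at 4 (5); swap ⇒ [3, 4, 4, 4, 4, 4, 5, 5, 5]
j stops at 6, i stops at 6; i≥j ⇒ return 6. A=[3, 4, 4, 4, 4, 4, 5, 5, 5]

[3, 4, 4, 4, 4, 4, 5, 5, 5]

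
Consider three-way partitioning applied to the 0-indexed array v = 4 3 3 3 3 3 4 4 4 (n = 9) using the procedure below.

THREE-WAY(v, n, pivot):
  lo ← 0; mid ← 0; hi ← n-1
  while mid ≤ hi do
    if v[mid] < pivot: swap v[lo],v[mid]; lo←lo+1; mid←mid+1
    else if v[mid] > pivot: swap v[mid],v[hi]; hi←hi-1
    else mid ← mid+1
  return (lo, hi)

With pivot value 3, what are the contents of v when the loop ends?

3 3 3 3 3 4 4 4 4

pivot = 3; lo=0, mid=0, hi=8
v[mid]=4>3: swap v[0],v[8]; hi=7 → 4 3 3 3 3 3 4 4 4
v[mid]=4>3: swap v[0],v[7]; hi=6 → 4 3 3 3 3 3 4 4 4
v[mid]=4>3: swap v[0],v[6]; hi=5 → 4 3 3 3 3 3 4 4 4
v[mid]=4>3: swap v[0],v[5]; hi=4 → 3 3 3 3 3 4 4 4 4
v[mid]=3=3: mid=1
v[mid]=3=3: mid=2
v[mid]=3=3: mid=3
v[mid]=3=3: mid=4
v[mid]=3=3: mid=5
end: lo=0, hi=4; v = 3 3 3 3 3 4 4 4 4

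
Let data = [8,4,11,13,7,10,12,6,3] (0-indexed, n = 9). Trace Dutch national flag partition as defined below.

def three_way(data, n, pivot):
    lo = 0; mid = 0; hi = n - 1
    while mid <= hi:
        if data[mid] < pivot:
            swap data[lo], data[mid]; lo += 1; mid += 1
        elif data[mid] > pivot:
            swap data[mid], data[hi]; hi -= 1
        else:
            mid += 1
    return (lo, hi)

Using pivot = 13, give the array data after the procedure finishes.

lo=0 mid=0 hi=8
8<13: swap(0,0), lo=1 mid=1 ⇒ [8,4,11,13,7,10,12,6,3]
4<13: swap(1,1), lo=2 mid=2 ⇒ [8,4,11,13,7,10,12,6,3]
11<13: swap(2,2), lo=3 mid=3 ⇒ [8,4,11,13,7,10,12,6,3]
13=13: mid=4
7<13: swap(3,4), lo=4 mid=5 ⇒ [8,4,11,7,13,10,12,6,3]
10<13: swap(4,5), lo=5 mid=6 ⇒ [8,4,11,7,10,13,12,6,3]
12<13: swap(5,6), lo=6 mid=7 ⇒ [8,4,11,7,10,12,13,6,3]
6<13: swap(6,7), lo=7 mid=8 ⇒ [8,4,11,7,10,12,6,13,3]
3<13: swap(7,8), lo=8 mid=9 ⇒ [8,4,11,7,10,12,6,3,13]
done. lo=8 hi=8; data=[8,4,11,7,10,12,6,3,13]

[8,4,11,7,10,12,6,3,13]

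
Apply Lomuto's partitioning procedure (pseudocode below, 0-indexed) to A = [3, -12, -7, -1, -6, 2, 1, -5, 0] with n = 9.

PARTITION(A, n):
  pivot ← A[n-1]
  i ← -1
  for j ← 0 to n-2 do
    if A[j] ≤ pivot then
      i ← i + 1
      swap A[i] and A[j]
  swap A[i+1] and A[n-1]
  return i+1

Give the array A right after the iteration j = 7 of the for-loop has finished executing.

pivot=0, i=-1
j=0: 3>0, skip
j=1: -12≤0, i=0, swap(0,1) ⇒ [-12, 3, -7, -1, -6, 2, 1, -5, 0]
j=2: -7≤0, i=1, swap(1,2) ⇒ [-12, -7, 3, -1, -6, 2, 1, -5, 0]
j=3: -1≤0, i=2, swap(2,3) ⇒ [-12, -7, -1, 3, -6, 2, 1, -5, 0]
j=4: -6≤0, i=3, swap(3,4) ⇒ [-12, -7, -1, -6, 3, 2, 1, -5, 0]
j=5: 2>0, skip
j=6: 1>0, skip
j=7: -5≤0, i=4, swap(4,7) ⇒ [-12, -7, -1, -6, -5, 2, 1, 3, 0]
(after j=7) A = [-12, -7, -1, -6, -5, 2, 1, 3, 0]

[-12, -7, -1, -6, -5, 2, 1, 3, 0]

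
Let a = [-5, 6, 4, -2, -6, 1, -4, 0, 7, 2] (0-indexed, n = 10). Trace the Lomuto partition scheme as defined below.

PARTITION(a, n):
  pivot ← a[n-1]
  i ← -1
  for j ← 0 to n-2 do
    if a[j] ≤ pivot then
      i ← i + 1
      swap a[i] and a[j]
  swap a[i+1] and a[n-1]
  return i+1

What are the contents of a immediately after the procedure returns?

pivot = a[9] = 2; i = -1
j=0: a[0]=-5 ≤ 2 → i=0, swap a[0],a[0] (no change) → [-5, 6, 4, -2, -6, 1, -4, 0, 7, 2]
j=1: a[1]=6 > 2 → no swap
j=2: a[2]=4 > 2 → no swap
j=3: a[3]=-2 ≤ 2 → i=1, swap a[1],a[3] → [-5, -2, 4, 6, -6, 1, -4, 0, 7, 2]
j=4: a[4]=-6 ≤ 2 → i=2, swap a[2],a[4] → [-5, -2, -6, 6, 4, 1, -4, 0, 7, 2]
j=5: a[5]=1 ≤ 2 → i=3, swap a[3],a[5] → [-5, -2, -6, 1, 4, 6, -4, 0, 7, 2]
j=6: a[6]=-4 ≤ 2 → i=4, swap a[4],a[6] → [-5, -2, -6, 1, -4, 6, 4, 0, 7, 2]
j=7: a[7]=0 ≤ 2 → i=5, swap a[5],a[7] → [-5, -2, -6, 1, -4, 0, 4, 6, 7, 2]
j=8: a[8]=7 > 2 → no swap
final swap a[6],a[9] → [-5, -2, -6, 1, -4, 0, 2, 6, 7, 4]; return 6

[-5, -2, -6, 1, -4, 0, 2, 6, 7, 4]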